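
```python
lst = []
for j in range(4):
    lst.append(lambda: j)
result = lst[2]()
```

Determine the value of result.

Step 1: The loop creates 4 lambdas, all referencing the same variable j.
Step 2: After the loop, j = 3 (final value).
Step 3: lst[2]() looks up j at call time and finds 3. This is the late binding gotcha. result = 3

The answer is 3.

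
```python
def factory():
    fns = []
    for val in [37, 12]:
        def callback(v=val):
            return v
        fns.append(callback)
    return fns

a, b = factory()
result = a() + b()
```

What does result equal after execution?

Step 1: Default argument v=val captures val at each iteration.
Step 2: a() returns 37 (captured at first iteration), b() returns 12 (captured at second).
Step 3: result = 37 + 12 = 49

The answer is 49.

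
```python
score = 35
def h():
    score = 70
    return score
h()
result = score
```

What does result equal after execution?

Step 1: score = 35 globally.
Step 2: h() creates a LOCAL score = 70 (no global keyword!).
Step 3: The global score is unchanged. result = 35

The answer is 35.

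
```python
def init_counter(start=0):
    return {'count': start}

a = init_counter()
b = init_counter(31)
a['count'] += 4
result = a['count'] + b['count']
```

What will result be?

Step 1: init_counter() returns a new dict each call (immutable default 0).
Step 2: a = {'count': 0}, b = {'count': 31}.
Step 3: a['count'] += 4 = 4. result = 4 + 31 = 35

The answer is 35.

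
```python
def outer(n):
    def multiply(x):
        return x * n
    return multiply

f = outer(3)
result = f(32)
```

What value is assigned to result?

Step 1: outer(3) returns multiply closure with n = 3.
Step 2: f(32) computes 32 * 3 = 96.
Step 3: result = 96

The answer is 96.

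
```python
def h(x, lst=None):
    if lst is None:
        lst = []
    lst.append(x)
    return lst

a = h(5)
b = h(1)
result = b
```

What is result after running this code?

Step 1: None default with guard creates a NEW list each call.
Step 2: a = [5] (fresh list). b = [1] (another fresh list).
Step 3: result = [1] (this is the fix for mutable default)

The answer is [1].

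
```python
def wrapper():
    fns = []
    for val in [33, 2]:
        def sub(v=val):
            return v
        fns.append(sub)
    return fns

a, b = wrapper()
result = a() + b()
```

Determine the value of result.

Step 1: Default argument v=val captures val at each iteration.
Step 2: a() returns 33 (captured at first iteration), b() returns 2 (captured at second).
Step 3: result = 33 + 2 = 35

The answer is 35.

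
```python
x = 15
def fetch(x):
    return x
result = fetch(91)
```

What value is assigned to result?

Step 1: Global x = 15.
Step 2: fetch(91) takes parameter x = 91, which shadows the global.
Step 3: result = 91

The answer is 91.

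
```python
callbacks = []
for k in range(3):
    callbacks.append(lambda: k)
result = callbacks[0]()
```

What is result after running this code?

Step 1: The loop creates 3 lambdas, all referencing the same variable k.
Step 2: After the loop, k = 2 (final value).
Step 3: callbacks[0]() looks up k at call time and finds 2. This is the late binding gotcha. result = 2

The answer is 2.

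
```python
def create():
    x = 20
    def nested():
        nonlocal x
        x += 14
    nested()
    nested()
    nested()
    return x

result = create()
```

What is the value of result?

Step 1: x starts at 20.
Step 2: nested() is called 3 times, each adding 14.
Step 3: x = 20 + 14 * 3 = 62

The answer is 62.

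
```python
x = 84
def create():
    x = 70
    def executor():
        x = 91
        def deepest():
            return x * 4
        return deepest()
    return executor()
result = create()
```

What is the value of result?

Step 1: deepest() looks up x through LEGB: not local, finds x = 91 in enclosing executor().
Step 2: Returns 91 * 4 = 364.
Step 3: result = 364

The answer is 364.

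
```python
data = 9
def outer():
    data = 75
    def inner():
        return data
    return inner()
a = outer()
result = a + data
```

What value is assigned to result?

Step 1: outer() has local data = 75. inner() reads from enclosing.
Step 2: outer() returns 75. Global data = 9 unchanged.
Step 3: result = 75 + 9 = 84

The answer is 84.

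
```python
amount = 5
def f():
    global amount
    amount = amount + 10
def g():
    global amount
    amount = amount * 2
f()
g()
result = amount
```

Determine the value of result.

Step 1: amount = 5.
Step 2: f() adds 10: amount = 5 + 10 = 15.
Step 3: g() doubles: amount = 15 * 2 = 30.
Step 4: result = 30

The answer is 30.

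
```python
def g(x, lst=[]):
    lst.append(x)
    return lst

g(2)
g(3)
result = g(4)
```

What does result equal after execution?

Step 1: Mutable default argument gotcha! The list [] is created once.
Step 2: Each call appends to the SAME list: [2], [2, 3], [2, 3, 4].
Step 3: result = [2, 3, 4]

The answer is [2, 3, 4].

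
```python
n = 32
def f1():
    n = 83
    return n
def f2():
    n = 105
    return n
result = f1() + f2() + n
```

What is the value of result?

Step 1: Each function shadows global n with its own local.
Step 2: f1() returns 83, f2() returns 105.
Step 3: Global n = 32 is unchanged. result = 83 + 105 + 32 = 220

The answer is 220.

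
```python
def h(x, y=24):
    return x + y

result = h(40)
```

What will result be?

Step 1: h(40) uses default y = 24.
Step 2: Returns 40 + 24 = 64.
Step 3: result = 64

The answer is 64.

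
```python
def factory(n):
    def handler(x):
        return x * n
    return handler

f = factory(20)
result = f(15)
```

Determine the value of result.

Step 1: factory(20) creates a closure capturing n = 20.
Step 2: f(15) computes 15 * 20 = 300.
Step 3: result = 300

The answer is 300.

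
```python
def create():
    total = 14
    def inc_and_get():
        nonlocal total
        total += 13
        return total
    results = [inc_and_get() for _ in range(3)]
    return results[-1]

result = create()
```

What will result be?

Step 1: total = 14.
Step 2: Three calls to inc_and_get(), each adding 13.
Step 3: Last value = 14 + 13 * 3 = 53

The answer is 53.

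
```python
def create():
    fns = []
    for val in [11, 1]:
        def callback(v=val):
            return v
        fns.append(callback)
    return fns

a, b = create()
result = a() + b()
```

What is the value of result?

Step 1: Default argument v=val captures val at each iteration.
Step 2: a() returns 11 (captured at first iteration), b() returns 1 (captured at second).
Step 3: result = 11 + 1 = 12

The answer is 12.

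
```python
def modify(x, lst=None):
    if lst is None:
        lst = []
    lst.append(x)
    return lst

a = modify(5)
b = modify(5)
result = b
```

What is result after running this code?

Step 1: None default with guard creates a NEW list each call.
Step 2: a = [5] (fresh list). b = [5] (another fresh list).
Step 3: result = [5] (this is the fix for mutable default)

The answer is [5].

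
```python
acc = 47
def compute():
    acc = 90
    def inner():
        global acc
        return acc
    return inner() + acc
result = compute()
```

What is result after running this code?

Step 1: Global acc = 47. compute() shadows with local acc = 90.
Step 2: inner() uses global keyword, so inner() returns global acc = 47.
Step 3: compute() returns 47 + 90 = 137

The answer is 137.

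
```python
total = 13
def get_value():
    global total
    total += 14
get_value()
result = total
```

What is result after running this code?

Step 1: total = 13 globally.
Step 2: get_value() modifies global total: total += 14 = 27.
Step 3: result = 27

The answer is 27.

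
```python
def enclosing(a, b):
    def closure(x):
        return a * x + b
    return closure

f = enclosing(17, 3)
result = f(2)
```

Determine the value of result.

Step 1: enclosing(17, 3) captures a = 17, b = 3.
Step 2: f(2) computes 17 * 2 + 3 = 37.
Step 3: result = 37

The answer is 37.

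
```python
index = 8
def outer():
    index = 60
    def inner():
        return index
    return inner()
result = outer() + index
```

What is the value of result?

Step 1: Global index = 8. outer() shadows with index = 60.
Step 2: inner() returns enclosing index = 60. outer() = 60.
Step 3: result = 60 + global index (8) = 68

The answer is 68.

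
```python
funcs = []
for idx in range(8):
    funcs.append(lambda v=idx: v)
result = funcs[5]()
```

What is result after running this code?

Step 1: Default argument v=idx captures idx's value at each iteration.
Step 2: funcs[5] captured v = 5 when idx was 5.
Step 3: result = 5

The answer is 5.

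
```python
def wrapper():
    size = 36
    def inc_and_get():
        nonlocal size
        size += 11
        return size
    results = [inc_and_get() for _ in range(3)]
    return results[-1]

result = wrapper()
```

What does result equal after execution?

Step 1: size = 36.
Step 2: Three calls to inc_and_get(), each adding 11.
Step 3: Last value = 36 + 11 * 3 = 69

The answer is 69.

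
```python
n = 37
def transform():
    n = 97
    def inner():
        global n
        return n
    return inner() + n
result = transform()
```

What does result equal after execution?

Step 1: Global n = 37. transform() shadows with local n = 97.
Step 2: inner() uses global keyword, so inner() returns global n = 37.
Step 3: transform() returns 37 + 97 = 134

The answer is 134.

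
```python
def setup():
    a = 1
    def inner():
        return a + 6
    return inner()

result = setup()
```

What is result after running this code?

Step 1: setup() defines a = 1.
Step 2: inner() reads a = 1 from enclosing scope, returns 1 + 6 = 7.
Step 3: result = 7

The answer is 7.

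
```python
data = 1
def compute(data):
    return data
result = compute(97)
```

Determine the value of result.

Step 1: Global data = 1.
Step 2: compute(97) takes parameter data = 97, which shadows the global.
Step 3: result = 97

The answer is 97.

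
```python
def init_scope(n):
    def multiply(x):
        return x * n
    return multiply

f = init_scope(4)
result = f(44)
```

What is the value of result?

Step 1: init_scope(4) returns multiply closure with n = 4.
Step 2: f(44) computes 44 * 4 = 176.
Step 3: result = 176

The answer is 176.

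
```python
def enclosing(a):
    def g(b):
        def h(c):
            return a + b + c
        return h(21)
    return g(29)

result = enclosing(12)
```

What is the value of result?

Step 1: a = 12, b = 29, c = 21 across three nested scopes.
Step 2: h() accesses all three via LEGB rule.
Step 3: result = 12 + 29 + 21 = 62

The answer is 62.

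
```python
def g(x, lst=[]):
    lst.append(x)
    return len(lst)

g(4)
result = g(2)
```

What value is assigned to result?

Step 1: Mutable default list persists between calls.
Step 2: First call: lst = [4], len = 1. Second call: lst = [4, 2], len = 2.
Step 3: result = 2

The answer is 2.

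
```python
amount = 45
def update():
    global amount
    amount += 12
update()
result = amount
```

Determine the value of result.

Step 1: amount = 45 globally.
Step 2: update() modifies global amount: amount += 12 = 57.
Step 3: result = 57

The answer is 57.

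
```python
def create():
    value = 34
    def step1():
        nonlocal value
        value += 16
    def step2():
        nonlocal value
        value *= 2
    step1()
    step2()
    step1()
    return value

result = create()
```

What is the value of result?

Step 1: value = 34.
Step 2: step1(): value = 34 + 16 = 50.
Step 3: step2(): value = 50 * 2 = 100.
Step 4: step1(): value = 100 + 16 = 116. result = 116

The answer is 116.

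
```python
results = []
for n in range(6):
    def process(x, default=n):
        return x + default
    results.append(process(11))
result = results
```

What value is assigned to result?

Step 1: Default argument default=n is evaluated at function definition time.
Step 2: Each iteration creates process with default = current n value.
Step 3: process(11) returns 11 + default. results = [11, 12, 13, 14, 15, 16]

The answer is [11, 12, 13, 14, 15, 16].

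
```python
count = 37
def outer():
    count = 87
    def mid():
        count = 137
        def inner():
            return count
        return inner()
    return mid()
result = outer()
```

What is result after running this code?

Step 1: Three levels of shadowing: global 37, outer 87, mid 137.
Step 2: inner() finds count = 137 in enclosing mid() scope.
Step 3: result = 137

The answer is 137.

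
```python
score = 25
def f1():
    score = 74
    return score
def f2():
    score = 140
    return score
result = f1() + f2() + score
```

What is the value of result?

Step 1: Each function shadows global score with its own local.
Step 2: f1() returns 74, f2() returns 140.
Step 3: Global score = 25 is unchanged. result = 74 + 140 + 25 = 239

The answer is 239.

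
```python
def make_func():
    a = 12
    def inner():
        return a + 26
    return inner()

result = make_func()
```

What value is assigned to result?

Step 1: make_func() defines a = 12.
Step 2: inner() reads a = 12 from enclosing scope, returns 12 + 26 = 38.
Step 3: result = 38

The answer is 38.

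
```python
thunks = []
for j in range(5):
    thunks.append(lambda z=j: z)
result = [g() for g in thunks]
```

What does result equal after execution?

Step 1: Default arg z=j captures j at each iteration.
Step 2: Each lambda has its own default: 0, 1, ..., 4.
Step 3: result = [0, 1, 2, 3, 4]

The answer is [0, 1, 2, 3, 4].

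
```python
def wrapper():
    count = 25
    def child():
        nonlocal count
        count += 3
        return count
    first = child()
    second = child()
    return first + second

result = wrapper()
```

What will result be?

Step 1: count starts at 25.
Step 2: First call: count = 25 + 3 = 28, returns 28.
Step 3: Second call: count = 28 + 3 = 31, returns 31.
Step 4: result = 28 + 31 = 59

The answer is 59.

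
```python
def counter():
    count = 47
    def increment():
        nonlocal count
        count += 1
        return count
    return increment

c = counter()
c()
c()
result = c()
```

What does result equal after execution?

Step 1: counter() creates closure with count = 47.
Step 2: Each c() call increments count via nonlocal. After 3 calls: 47 + 3 = 50.
Step 3: result = 50

The answer is 50.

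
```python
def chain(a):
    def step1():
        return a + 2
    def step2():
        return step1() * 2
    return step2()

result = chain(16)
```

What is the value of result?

Step 1: chain(16) captures a = 16.
Step 2: step2() calls step1() which returns 16 + 2 = 18.
Step 3: step2() returns 18 * 2 = 36

The answer is 36.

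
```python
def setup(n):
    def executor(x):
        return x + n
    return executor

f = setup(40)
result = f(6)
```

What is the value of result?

Step 1: setup(40) creates a closure that captures n = 40.
Step 2: f(6) calls the closure with x = 6, returning 6 + 40 = 46.
Step 3: result = 46

The answer is 46.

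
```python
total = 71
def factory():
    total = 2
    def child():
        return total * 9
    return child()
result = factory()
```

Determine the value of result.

Step 1: factory() shadows global total with total = 2.
Step 2: child() finds total = 2 in enclosing scope, computes 2 * 9 = 18.
Step 3: result = 18

The answer is 18.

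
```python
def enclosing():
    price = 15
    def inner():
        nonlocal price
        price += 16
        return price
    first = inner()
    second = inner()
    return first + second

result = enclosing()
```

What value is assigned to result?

Step 1: price starts at 15.
Step 2: First call: price = 15 + 16 = 31, returns 31.
Step 3: Second call: price = 31 + 16 = 47, returns 47.
Step 4: result = 31 + 47 = 78

The answer is 78.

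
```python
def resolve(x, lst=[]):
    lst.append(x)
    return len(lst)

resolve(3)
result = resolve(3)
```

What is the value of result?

Step 1: Mutable default list persists between calls.
Step 2: First call: lst = [3], len = 1. Second call: lst = [3, 3], len = 2.
Step 3: result = 2

The answer is 2.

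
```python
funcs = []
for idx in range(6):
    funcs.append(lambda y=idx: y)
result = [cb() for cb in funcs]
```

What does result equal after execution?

Step 1: Default arg y=idx captures idx at each iteration.
Step 2: Each lambda has its own default: 0, 1, ..., 5.
Step 3: result = [0, 1, 2, 3, 4, 5]

The answer is [0, 1, 2, 3, 4, 5].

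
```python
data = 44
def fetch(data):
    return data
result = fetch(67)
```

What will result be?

Step 1: Global data = 44.
Step 2: fetch(67) takes parameter data = 67, which shadows the global.
Step 3: result = 67

The answer is 67.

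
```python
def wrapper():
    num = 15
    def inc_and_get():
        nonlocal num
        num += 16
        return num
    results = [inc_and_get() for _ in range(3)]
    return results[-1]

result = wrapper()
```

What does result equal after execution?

Step 1: num = 15.
Step 2: Three calls to inc_and_get(), each adding 16.
Step 3: Last value = 15 + 16 * 3 = 63

The answer is 63.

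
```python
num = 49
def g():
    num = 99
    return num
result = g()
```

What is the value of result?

Step 1: Global num = 49.
Step 2: g() creates local num = 99, shadowing the global.
Step 3: Returns local num = 99. result = 99

The answer is 99.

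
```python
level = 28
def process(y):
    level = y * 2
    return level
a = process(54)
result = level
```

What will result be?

Step 1: Global level = 28.
Step 2: process(54) creates local level = 54 * 2 = 108.
Step 3: Global level unchanged because no global keyword. result = 28

The answer is 28.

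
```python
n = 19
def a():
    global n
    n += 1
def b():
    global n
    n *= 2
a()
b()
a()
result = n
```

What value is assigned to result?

Step 1: n = 19.
Step 2: a(): n = 19 + 1 = 20.
Step 3: b(): n = 20 * 2 = 40.
Step 4: a(): n = 40 + 1 = 41

The answer is 41.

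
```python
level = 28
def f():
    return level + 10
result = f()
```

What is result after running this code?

Step 1: level = 28 is defined globally.
Step 2: f() looks up level from global scope = 28, then computes 28 + 10 = 38.
Step 3: result = 38

The answer is 38.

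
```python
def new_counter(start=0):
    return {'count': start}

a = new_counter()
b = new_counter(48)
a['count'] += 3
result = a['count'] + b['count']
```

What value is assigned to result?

Step 1: new_counter() returns a new dict each call (immutable default 0).
Step 2: a = {'count': 0}, b = {'count': 48}.
Step 3: a['count'] += 3 = 3. result = 3 + 48 = 51

The answer is 51.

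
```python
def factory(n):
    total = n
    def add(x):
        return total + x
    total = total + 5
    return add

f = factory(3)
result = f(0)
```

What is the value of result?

Step 1: factory(3) sets total = 3, then total = 3 + 5 = 8.
Step 2: Closures capture by reference, so add sees total = 8.
Step 3: f(0) returns 8 + 0 = 8

The answer is 8.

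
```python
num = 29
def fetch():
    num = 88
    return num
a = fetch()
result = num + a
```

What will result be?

Step 1: Global num = 29. fetch() returns local num = 88.
Step 2: a = 88. Global num still = 29.
Step 3: result = 29 + 88 = 117

The answer is 117.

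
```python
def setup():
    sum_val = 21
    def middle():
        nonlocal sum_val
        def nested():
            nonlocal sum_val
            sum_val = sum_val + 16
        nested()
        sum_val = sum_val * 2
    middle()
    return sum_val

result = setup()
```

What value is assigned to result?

Step 1: sum_val = 21.
Step 2: nested() adds 16: sum_val = 21 + 16 = 37.
Step 3: middle() doubles: sum_val = 37 * 2 = 74.
Step 4: result = 74

The answer is 74.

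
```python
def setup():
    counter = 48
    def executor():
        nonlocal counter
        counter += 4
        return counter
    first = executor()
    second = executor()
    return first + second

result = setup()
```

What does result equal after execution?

Step 1: counter starts at 48.
Step 2: First call: counter = 48 + 4 = 52, returns 52.
Step 3: Second call: counter = 52 + 4 = 56, returns 56.
Step 4: result = 52 + 56 = 108

The answer is 108.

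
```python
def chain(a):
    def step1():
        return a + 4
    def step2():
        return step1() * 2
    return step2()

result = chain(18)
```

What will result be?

Step 1: chain(18) captures a = 18.
Step 2: step2() calls step1() which returns 18 + 4 = 22.
Step 3: step2() returns 22 * 2 = 44

The answer is 44.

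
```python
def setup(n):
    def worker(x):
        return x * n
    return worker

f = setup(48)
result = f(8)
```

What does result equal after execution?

Step 1: setup(48) creates a closure capturing n = 48.
Step 2: f(8) computes 8 * 48 = 384.
Step 3: result = 384

The answer is 384.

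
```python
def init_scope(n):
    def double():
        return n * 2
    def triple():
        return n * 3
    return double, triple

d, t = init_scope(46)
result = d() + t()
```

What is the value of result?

Step 1: Both closures capture the same n = 46.
Step 2: d() = 46 * 2 = 92, t() = 46 * 3 = 138.
Step 3: result = 92 + 138 = 230

The answer is 230.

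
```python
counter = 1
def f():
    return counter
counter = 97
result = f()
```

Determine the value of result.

Step 1: counter is first set to 1, then reassigned to 97.
Step 2: f() is called after the reassignment, so it looks up the current global counter = 97.
Step 3: result = 97

The answer is 97.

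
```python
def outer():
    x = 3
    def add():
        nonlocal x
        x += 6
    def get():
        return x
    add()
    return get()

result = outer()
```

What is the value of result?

Step 1: x = 3. add() modifies it via nonlocal, get() reads it.
Step 2: add() makes x = 3 + 6 = 9.
Step 3: get() returns 9. result = 9

The answer is 9.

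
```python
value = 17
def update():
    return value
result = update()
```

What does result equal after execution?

Step 1: value = 17 is defined in the global scope.
Step 2: update() looks up value. No local value exists, so Python checks the global scope via LEGB rule and finds value = 17.
Step 3: result = 17

The answer is 17.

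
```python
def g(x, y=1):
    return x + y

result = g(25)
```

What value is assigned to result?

Step 1: g(25) uses default y = 1.
Step 2: Returns 25 + 1 = 26.
Step 3: result = 26

The answer is 26.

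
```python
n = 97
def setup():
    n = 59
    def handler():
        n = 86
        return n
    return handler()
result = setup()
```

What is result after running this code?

Step 1: Three scopes define n: global (97), setup (59), handler (86).
Step 2: handler() has its own local n = 86, which shadows both enclosing and global.
Step 3: result = 86 (local wins in LEGB)

The answer is 86.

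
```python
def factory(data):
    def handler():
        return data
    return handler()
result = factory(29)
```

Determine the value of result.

Step 1: factory(29) binds parameter data = 29.
Step 2: handler() looks up data in enclosing scope and finds the parameter data = 29.
Step 3: result = 29

The answer is 29.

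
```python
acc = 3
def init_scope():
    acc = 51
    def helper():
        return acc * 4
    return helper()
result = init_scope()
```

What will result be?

Step 1: init_scope() shadows global acc with acc = 51.
Step 2: helper() finds acc = 51 in enclosing scope, computes 51 * 4 = 204.
Step 3: result = 204

The answer is 204.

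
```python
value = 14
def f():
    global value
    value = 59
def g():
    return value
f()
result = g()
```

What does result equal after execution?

Step 1: value = 14.
Step 2: f() sets global value = 59.
Step 3: g() reads global value = 59. result = 59

The answer is 59.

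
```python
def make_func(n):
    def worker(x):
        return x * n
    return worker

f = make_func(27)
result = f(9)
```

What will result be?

Step 1: make_func(27) creates a closure capturing n = 27.
Step 2: f(9) computes 9 * 27 = 243.
Step 3: result = 243

The answer is 243.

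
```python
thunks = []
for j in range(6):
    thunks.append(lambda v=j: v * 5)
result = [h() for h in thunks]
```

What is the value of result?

Step 1: Default arg v=j captures j at each iteration.
Step 2: thunks[k] has v defaulting to k, returns k * 5.
Step 3: result = [0, 5, 10, 15, 20, 25]

The answer is [0, 5, 10, 15, 20, 25].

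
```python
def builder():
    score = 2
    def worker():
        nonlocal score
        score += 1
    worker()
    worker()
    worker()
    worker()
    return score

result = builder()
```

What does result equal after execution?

Step 1: score starts at 2.
Step 2: worker() is called 4 times, each adding 1.
Step 3: score = 2 + 1 * 4 = 6

The answer is 6.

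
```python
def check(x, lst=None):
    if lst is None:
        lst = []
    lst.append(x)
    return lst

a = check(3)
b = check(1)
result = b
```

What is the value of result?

Step 1: None default with guard creates a NEW list each call.
Step 2: a = [3] (fresh list). b = [1] (another fresh list).
Step 3: result = [1] (this is the fix for mutable default)

The answer is [1].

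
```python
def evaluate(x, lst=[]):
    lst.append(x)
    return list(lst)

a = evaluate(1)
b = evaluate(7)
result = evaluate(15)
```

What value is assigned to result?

Step 1: Default list is shared. list() creates copies for return values.
Step 2: Internal list grows: [1] -> [1, 7] -> [1, 7, 15].
Step 3: result = [1, 7, 15]

The answer is [1, 7, 15].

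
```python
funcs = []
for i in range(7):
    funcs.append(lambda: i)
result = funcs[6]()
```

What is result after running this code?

Step 1: The loop creates 7 lambdas, all referencing the same variable i.
Step 2: After the loop, i = 6 (final value).
Step 3: funcs[6]() looks up i at call time and finds 6. This is the late binding gotcha. result = 6

The answer is 6.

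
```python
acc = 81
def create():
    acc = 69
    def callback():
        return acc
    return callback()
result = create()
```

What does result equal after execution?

Step 1: acc = 81 globally, but create() defines acc = 69 locally.
Step 2: callback() looks up acc. Not in local scope, so checks enclosing scope (create) and finds acc = 69.
Step 3: result = 69

The answer is 69.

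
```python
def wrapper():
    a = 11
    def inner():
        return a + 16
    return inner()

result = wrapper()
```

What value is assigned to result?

Step 1: wrapper() defines a = 11.
Step 2: inner() reads a = 11 from enclosing scope, returns 11 + 16 = 27.
Step 3: result = 27

The answer is 27.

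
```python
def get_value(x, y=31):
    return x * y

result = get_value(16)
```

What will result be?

Step 1: get_value(16) uses default y = 31.
Step 2: Returns 16 * 31 = 496.
Step 3: result = 496

The answer is 496.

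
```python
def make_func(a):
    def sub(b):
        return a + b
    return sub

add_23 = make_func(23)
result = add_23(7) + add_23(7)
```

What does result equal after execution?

Step 1: add_23 captures a = 23.
Step 2: add_23(7) = 23 + 7 = 30, called twice.
Step 3: result = 30 + 30 = 60

The answer is 60.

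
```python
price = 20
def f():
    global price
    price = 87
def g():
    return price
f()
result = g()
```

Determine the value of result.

Step 1: price = 20.
Step 2: f() sets global price = 87.
Step 3: g() reads global price = 87. result = 87

The answer is 87.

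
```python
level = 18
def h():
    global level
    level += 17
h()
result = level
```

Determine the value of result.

Step 1: level = 18 globally.
Step 2: h() modifies global level: level += 17 = 35.
Step 3: result = 35

The answer is 35.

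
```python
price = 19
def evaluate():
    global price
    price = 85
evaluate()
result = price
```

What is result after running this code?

Step 1: price = 19 globally.
Step 2: evaluate() declares global price and sets it to 85.
Step 3: After evaluate(), global price = 85. result = 85

The answer is 85.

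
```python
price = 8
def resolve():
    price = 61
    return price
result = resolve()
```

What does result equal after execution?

Step 1: Global price = 8.
Step 2: resolve() creates local price = 61, shadowing the global.
Step 3: Returns local price = 61. result = 61

The answer is 61.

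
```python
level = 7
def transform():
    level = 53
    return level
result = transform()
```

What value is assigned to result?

Step 1: Global level = 7.
Step 2: transform() creates local level = 53, shadowing the global.
Step 3: Returns local level = 53. result = 53

The answer is 53.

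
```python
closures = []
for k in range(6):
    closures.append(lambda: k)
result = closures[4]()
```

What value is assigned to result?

Step 1: The loop creates 6 lambdas, all referencing the same variable k.
Step 2: After the loop, k = 5 (final value).
Step 3: closures[4]() looks up k at call time and finds 5. This is the late binding gotcha. result = 5

The answer is 5.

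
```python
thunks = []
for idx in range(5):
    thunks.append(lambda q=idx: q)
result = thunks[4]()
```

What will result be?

Step 1: Default argument q=idx captures idx's value at each iteration.
Step 2: thunks[4] captured q = 4 when idx was 4.
Step 3: result = 4

The answer is 4.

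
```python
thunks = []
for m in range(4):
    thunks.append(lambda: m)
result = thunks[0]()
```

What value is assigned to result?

Step 1: The loop creates 4 lambdas, all referencing the same variable m.
Step 2: After the loop, m = 3 (final value).
Step 3: thunks[0]() looks up m at call time and finds 3. This is the late binding gotcha. result = 3

The answer is 3.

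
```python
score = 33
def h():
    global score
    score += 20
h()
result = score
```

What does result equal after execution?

Step 1: score = 33 globally.
Step 2: h() modifies global score: score += 20 = 53.
Step 3: result = 53

The answer is 53.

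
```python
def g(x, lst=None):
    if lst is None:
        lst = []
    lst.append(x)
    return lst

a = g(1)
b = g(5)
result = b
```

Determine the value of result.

Step 1: None default with guard creates a NEW list each call.
Step 2: a = [1] (fresh list). b = [5] (another fresh list).
Step 3: result = [5] (this is the fix for mutable default)

The answer is [5].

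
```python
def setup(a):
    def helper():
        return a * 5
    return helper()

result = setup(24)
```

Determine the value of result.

Step 1: setup(24) binds parameter a = 24.
Step 2: helper() accesses a = 24 from enclosing scope.
Step 3: result = 24 * 5 = 120

The answer is 120.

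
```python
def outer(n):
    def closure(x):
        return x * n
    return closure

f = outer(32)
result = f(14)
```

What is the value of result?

Step 1: outer(32) creates a closure capturing n = 32.
Step 2: f(14) computes 14 * 32 = 448.
Step 3: result = 448

The answer is 448.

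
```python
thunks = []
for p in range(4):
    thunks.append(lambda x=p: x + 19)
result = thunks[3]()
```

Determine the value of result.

Step 1: Default argument x=p captures p's value at definition time.
Step 2: thunks[3] was defined when p = 3, so x defaults to 3.
Step 3: result = 3 + 19 = 22 (default arg fixes the late binding issue)

The answer is 22.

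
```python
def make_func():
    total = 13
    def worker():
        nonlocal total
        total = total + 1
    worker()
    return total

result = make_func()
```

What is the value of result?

Step 1: make_func() sets total = 13.
Step 2: worker() uses nonlocal to modify total in make_func's scope: total = 13 + 1 = 14.
Step 3: make_func() returns the modified total = 14

The answer is 14.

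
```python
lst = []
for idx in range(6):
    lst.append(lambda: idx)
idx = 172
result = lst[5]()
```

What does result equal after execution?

Step 1: Lambdas capture the variable idx by reference, not by value.
Step 2: After the loop, idx is reassigned to 172.
Step 3: lst[5]() looks up the current idx = 172. result = 172

The answer is 172.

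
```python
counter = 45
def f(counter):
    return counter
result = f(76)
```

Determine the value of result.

Step 1: Global counter = 45.
Step 2: f(76) takes parameter counter = 76, which shadows the global.
Step 3: result = 76

The answer is 76.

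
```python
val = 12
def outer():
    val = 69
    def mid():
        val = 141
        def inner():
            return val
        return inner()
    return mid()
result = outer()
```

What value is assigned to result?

Step 1: Three levels of shadowing: global 12, outer 69, mid 141.
Step 2: inner() finds val = 141 in enclosing mid() scope.
Step 3: result = 141

The answer is 141.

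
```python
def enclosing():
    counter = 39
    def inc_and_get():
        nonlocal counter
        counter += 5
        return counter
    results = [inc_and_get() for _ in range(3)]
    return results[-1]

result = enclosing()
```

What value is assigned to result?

Step 1: counter = 39.
Step 2: Three calls to inc_and_get(), each adding 5.
Step 3: Last value = 39 + 5 * 3 = 54

The answer is 54.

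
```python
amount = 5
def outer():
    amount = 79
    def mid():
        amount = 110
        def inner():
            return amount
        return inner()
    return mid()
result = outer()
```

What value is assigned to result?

Step 1: Three levels of shadowing: global 5, outer 79, mid 110.
Step 2: inner() finds amount = 110 in enclosing mid() scope.
Step 3: result = 110

The answer is 110.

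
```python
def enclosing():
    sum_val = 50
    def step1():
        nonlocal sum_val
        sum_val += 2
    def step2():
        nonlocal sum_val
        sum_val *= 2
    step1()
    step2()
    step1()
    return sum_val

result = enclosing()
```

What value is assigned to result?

Step 1: sum_val = 50.
Step 2: step1(): sum_val = 50 + 2 = 52.
Step 3: step2(): sum_val = 52 * 2 = 104.
Step 4: step1(): sum_val = 104 + 2 = 106. result = 106

The answer is 106.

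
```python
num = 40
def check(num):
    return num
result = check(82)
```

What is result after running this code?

Step 1: Global num = 40.
Step 2: check(82) takes parameter num = 82, which shadows the global.
Step 3: result = 82

The answer is 82.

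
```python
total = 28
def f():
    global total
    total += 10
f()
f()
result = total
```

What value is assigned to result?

Step 1: total = 28.
Step 2: First f(): total = 28 + 10 = 38.
Step 3: Second f(): total = 38 + 10 = 48. result = 48

The answer is 48.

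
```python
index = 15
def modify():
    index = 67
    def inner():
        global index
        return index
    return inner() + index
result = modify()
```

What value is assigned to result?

Step 1: Global index = 15. modify() shadows with local index = 67.
Step 2: inner() uses global keyword, so inner() returns global index = 15.
Step 3: modify() returns 15 + 67 = 82

The answer is 82.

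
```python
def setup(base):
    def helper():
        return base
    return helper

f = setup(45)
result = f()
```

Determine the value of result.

Step 1: setup(45) creates closure capturing base = 45.
Step 2: f() returns the captured base = 45.
Step 3: result = 45

The answer is 45.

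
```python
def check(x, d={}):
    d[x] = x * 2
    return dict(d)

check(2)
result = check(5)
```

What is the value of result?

Step 1: Mutable default dict is shared across calls.
Step 2: First call adds 2: 4. Second call adds 5: 10.
Step 3: result = {2: 4, 5: 10}

The answer is {2: 4, 5: 10}.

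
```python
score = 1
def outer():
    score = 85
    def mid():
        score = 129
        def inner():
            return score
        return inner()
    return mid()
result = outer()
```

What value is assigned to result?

Step 1: Three levels of shadowing: global 1, outer 85, mid 129.
Step 2: inner() finds score = 129 in enclosing mid() scope.
Step 3: result = 129

The answer is 129.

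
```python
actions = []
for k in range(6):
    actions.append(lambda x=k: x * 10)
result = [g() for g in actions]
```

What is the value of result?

Step 1: Default arg x=k captures k at each iteration.
Step 2: actions[k] has x defaulting to k, returns k * 10.
Step 3: result = [0, 10, 20, 30, 40, 50]

The answer is [0, 10, 20, 30, 40, 50].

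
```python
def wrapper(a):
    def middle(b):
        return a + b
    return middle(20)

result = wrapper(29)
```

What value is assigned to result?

Step 1: wrapper(29) passes a = 29.
Step 2: middle(20) has b = 20, reads a = 29 from enclosing.
Step 3: result = 29 + 20 = 49

The answer is 49.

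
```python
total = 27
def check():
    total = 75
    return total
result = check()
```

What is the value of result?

Step 1: Global total = 27.
Step 2: check() creates local total = 75, shadowing the global.
Step 3: Returns local total = 75. result = 75

The answer is 75.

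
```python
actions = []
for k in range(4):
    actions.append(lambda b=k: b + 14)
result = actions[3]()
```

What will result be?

Step 1: Default argument b=k captures k's value at definition time.
Step 2: actions[3] was defined when k = 3, so b defaults to 3.
Step 3: result = 3 + 14 = 17 (default arg fixes the late binding issue)

The answer is 17.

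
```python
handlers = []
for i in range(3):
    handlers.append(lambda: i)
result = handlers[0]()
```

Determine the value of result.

Step 1: The loop creates 3 lambdas, all referencing the same variable i.
Step 2: After the loop, i = 2 (final value).
Step 3: handlers[0]() looks up i at call time and finds 2. This is the late binding gotcha. result = 2

The answer is 2.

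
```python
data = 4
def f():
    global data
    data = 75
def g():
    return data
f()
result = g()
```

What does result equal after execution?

Step 1: data = 4.
Step 2: f() sets global data = 75.
Step 3: g() reads global data = 75. result = 75

The answer is 75.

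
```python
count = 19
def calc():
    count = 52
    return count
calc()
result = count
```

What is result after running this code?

Step 1: count = 19 globally.
Step 2: calc() creates a LOCAL count = 52 (no global keyword!).
Step 3: The global count is unchanged. result = 19

The answer is 19.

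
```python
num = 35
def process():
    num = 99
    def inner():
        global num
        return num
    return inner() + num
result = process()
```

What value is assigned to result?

Step 1: Global num = 35. process() shadows with local num = 99.
Step 2: inner() uses global keyword, so inner() returns global num = 35.
Step 3: process() returns 35 + 99 = 134

The answer is 134.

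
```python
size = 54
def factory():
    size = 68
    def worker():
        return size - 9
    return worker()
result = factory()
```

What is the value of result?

Step 1: factory() shadows global size with size = 68.
Step 2: worker() finds size = 68 in enclosing scope, computes 68 - 9 = 59.
Step 3: result = 59

The answer is 59.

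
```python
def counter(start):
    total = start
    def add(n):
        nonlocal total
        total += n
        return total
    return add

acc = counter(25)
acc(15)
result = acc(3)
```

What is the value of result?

Step 1: counter(25) creates closure with total = 25.
Step 2: First acc(15): total = 25 + 15 = 40.
Step 3: Second acc(3): total = 40 + 3 = 43. result = 43

The answer is 43.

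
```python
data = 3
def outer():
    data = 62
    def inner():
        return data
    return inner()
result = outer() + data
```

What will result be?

Step 1: Global data = 3. outer() shadows with data = 62.
Step 2: inner() returns enclosing data = 62. outer() = 62.
Step 3: result = 62 + global data (3) = 65

The answer is 65.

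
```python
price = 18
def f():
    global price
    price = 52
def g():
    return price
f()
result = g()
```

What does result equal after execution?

Step 1: price = 18.
Step 2: f() sets global price = 52.
Step 3: g() reads global price = 52. result = 52

The answer is 52.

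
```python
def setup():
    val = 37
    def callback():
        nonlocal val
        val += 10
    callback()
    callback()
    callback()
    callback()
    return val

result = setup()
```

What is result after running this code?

Step 1: val starts at 37.
Step 2: callback() is called 4 times, each adding 10.
Step 3: val = 37 + 10 * 4 = 77

The answer is 77.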